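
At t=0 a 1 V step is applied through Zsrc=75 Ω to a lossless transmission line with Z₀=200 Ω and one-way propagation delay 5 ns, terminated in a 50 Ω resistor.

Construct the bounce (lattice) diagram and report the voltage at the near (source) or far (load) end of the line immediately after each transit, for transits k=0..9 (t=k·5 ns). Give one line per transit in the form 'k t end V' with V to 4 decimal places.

0 0 source 0.7273
1 5 load 0.2909
2 10 source 0.4893
3 15 load 0.3702
4 20 source 0.4243
5 25 load 0.3919
6 30 source 0.4066
7 35 load 0.3978
8 40 source 0.4018
9 45 load 0.3994

Γ_L=-0.600000, Γ_S=-0.454545; launch V₁=1·200/275=0.727273
k=0 src: V=0.7273
k=1 load: inc=0.727273, refl=0.727273·-0.600000=-0.4364; V=0.000000+0.727273+-0.436364=0.2909
k=2 src: inc=-0.436364, refl=-0.436364·-0.454545=0.1983; V=0.727273+-0.436364+0.198347=0.4893
k=3 load: inc=0.198347, refl=0.198347·-0.600000=-0.1190; V=0.290909+0.198347+-0.119008=0.3702
k=4 src: inc=-0.119008, refl=-0.119008·-0.454545=0.0541; V=0.489256+-0.119008+0.054095=0.4243
k=5 load: inc=0.054095, refl=0.054095·-0.600000=-0.0325; V=0.370248+0.054095+-0.032457=0.3919
k=6 src: inc=-0.032457, refl=-0.032457·-0.454545=0.0148; V=0.424343+-0.032457+0.014753=0.4066
k=7 load: inc=0.014753, refl=0.014753·-0.600000=-0.0089; V=0.391886+0.014753+-0.008852=0.3978
k=8 src: inc=-0.008852, refl=-0.008852·-0.454545=0.0040; V=0.406639+-0.008852+0.004024=0.4018
k=9 load: inc=0.004024, refl=0.004024·-0.600000=-0.0024; V=0.397787+0.004024+-0.002414=0.3994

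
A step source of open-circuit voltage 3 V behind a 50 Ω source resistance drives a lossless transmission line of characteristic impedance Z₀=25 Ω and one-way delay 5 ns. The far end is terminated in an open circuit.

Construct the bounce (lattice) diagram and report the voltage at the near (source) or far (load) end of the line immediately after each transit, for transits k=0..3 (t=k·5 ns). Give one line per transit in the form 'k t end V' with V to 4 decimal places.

Γ_L=1.000000, Γ_S=0.333333; launch V₁=3·25/75=1.000000
k=0 src: V=1.0000
k=1 load: inc=1.000000, refl=1.000000·1.000000=1.0000; V=0.000000+1.000000+1.000000=2.0000
k=2 src: inc=1.000000, refl=1.000000·0.333333=0.3333; V=1.000000+1.000000+0.333333=2.3333
k=3 load: inc=0.333333, refl=0.333333·1.000000=0.3333; V=2.000000+0.333333+0.333333=2.6667

0 0 source 1.0000
1 5 load 2.0000
2 10 source 2.3333
3 15 load 2.6667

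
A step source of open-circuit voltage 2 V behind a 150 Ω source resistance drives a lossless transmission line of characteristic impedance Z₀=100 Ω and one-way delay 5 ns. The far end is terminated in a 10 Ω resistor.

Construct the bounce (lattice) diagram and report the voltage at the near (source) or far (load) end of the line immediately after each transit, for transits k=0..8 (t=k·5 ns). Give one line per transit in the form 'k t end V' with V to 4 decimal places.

Γ_L=-0.818182, Γ_S=0.200000; launch V₁=2·100/250=0.800000
k=0 src: V=0.8000
k=1 load: inc=0.800000, refl=0.800000·-0.818182=-0.6545; V=0.000000+0.800000+-0.654545=0.1455
k=2 src: inc=-0.654545, refl=-0.654545·0.200000=-0.1309; V=0.800000+-0.654545+-0.130909=0.0145
k=3 load: inc=-0.130909, refl=-0.130909·-0.818182=0.1071; V=0.145455+-0.130909+0.107107=0.1217
k=4 src: inc=0.107107, refl=0.107107·0.200000=0.0214; V=0.014545+0.107107+0.021421=0.1431
k=5 load: inc=0.021421, refl=0.021421·-0.818182=-0.0175; V=0.121653+0.021421+-0.017527=0.1255
k=6 src: inc=-0.017527, refl=-0.017527·0.200000=-0.0035; V=0.143074+-0.017527+-0.003505=0.1220
k=7 load: inc=-0.003505, refl=-0.003505·-0.818182=0.0029; V=0.125548+-0.003505+0.002868=0.1249
k=8 src: inc=0.002868, refl=0.002868·0.200000=0.0006; V=0.122042+0.002868+0.000574=0.1255

0 0 source 0.8000
1 5 load 0.1455
2 10 source 0.0145
3 15 load 0.1217
4 20 source 0.1431
5 25 load 0.1255
6 30 source 0.1220
7 35 load 0.1249
8 40 source 0.1255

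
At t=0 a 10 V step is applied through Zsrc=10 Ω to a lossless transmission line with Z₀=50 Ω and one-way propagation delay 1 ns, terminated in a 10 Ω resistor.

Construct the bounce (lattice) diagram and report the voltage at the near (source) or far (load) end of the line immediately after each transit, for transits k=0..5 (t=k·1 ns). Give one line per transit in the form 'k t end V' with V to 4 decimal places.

0 0 source 8.3333
1 1 load 2.7778
2 2 source 6.4815
3 3 load 4.0123
4 4 source 5.6584
5 5 load 4.5610

Γ_L=-0.666667, Γ_S=-0.666667; launch V₁=10·50/60=8.333333
k=0 src: V=8.3333
k=1 load: inc=8.333333, refl=8.333333·-0.666667=-5.5556; V=0.000000+8.333333+-5.555556=2.7778
k=2 src: inc=-5.555556, refl=-5.555556·-0.666667=3.7037; V=8.333333+-5.555556+3.703704=6.4815
k=3 load: inc=3.703704, refl=3.703704·-0.666667=-2.4691; V=2.777778+3.703704+-2.469136=4.0123
k=4 src: inc=-2.469136, refl=-2.469136·-0.666667=1.6461; V=6.481481+-2.469136+1.646091=5.6584
k=5 load: inc=1.646091, refl=1.646091·-0.666667=-1.0974; V=4.012346+1.646091+-1.097394=4.5610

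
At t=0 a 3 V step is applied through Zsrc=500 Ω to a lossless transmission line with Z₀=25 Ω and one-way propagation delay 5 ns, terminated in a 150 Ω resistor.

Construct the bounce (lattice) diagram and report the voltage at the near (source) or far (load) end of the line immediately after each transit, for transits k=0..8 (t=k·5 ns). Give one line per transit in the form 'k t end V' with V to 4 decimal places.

0 0 source 0.1429
1 5 load 0.2449
2 10 source 0.3372
3 15 load 0.4032
4 20 source 0.4628
5 25 load 0.5054
6 30 source 0.5440
7 35 load 0.5715
8 40 source 0.5965

Γ_L=0.714286, Γ_S=0.904762; launch V₁=3·25/525=0.142857
k=0 src: V=0.1429
k=1 load: inc=0.142857, refl=0.142857·0.714286=0.1020; V=0.000000+0.142857+0.102041=0.2449
k=2 src: inc=0.102041, refl=0.102041·0.904762=0.0923; V=0.142857+0.102041+0.092323=0.3372
k=3 load: inc=0.092323, refl=0.092323·0.714286=0.0659; V=0.244898+0.092323+0.065945=0.4032
k=4 src: inc=0.065945, refl=0.065945·0.904762=0.0597; V=0.337221+0.065945+0.059664=0.4628
k=5 load: inc=0.059664, refl=0.059664·0.714286=0.0426; V=0.403165+0.059664+0.042617=0.5054
k=6 src: inc=0.042617, refl=0.042617·0.904762=0.0386; V=0.462830+0.042617+0.038559=0.5440
k=7 load: inc=0.038559, refl=0.038559·0.714286=0.0275; V=0.505447+0.038559+0.027542=0.5715
k=8 src: inc=0.027542, refl=0.027542·0.904762=0.0249; V=0.544006+0.027542+0.024919=0.5965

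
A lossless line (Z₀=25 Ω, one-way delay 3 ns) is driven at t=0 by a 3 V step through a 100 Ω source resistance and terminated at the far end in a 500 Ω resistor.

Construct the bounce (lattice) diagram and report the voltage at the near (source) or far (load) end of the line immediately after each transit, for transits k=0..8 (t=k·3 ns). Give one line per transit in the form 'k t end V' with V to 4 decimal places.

Γ_L=0.904762, Γ_S=0.600000; launch V₁=3·25/125=0.600000
k=0 src: V=0.6000
k=1 load: inc=0.600000, refl=0.600000·0.904762=0.5429; V=0.000000+0.600000+0.542857=1.1429
k=2 src: inc=0.542857, refl=0.542857·0.600000=0.3257; V=0.600000+0.542857+0.325714=1.4686
k=3 load: inc=0.325714, refl=0.325714·0.904762=0.2947; V=1.142857+0.325714+0.294694=1.7633
k=4 src: inc=0.294694, refl=0.294694·0.600000=0.1768; V=1.468571+0.294694+0.176816=1.9401
k=5 load: inc=0.176816, refl=0.176816·0.904762=0.1600; V=1.763265+0.176816+0.159977=2.1001
k=6 src: inc=0.159977, refl=0.159977·0.600000=0.0960; V=1.940082+0.159977+0.095986=2.1960
k=7 load: inc=0.095986, refl=0.095986·0.904762=0.0868; V=2.100058+0.095986+0.086844=2.2829
k=8 src: inc=0.086844, refl=0.086844·0.600000=0.0521; V=2.196044+0.086844+0.052107=2.3350

0 0 source 0.6000
1 3 load 1.1429
2 6 source 1.4686
3 9 load 1.7633
4 12 source 1.9401
5 15 load 2.1001
6 18 source 2.1960
7 21 load 2.2829
8 24 source 2.3350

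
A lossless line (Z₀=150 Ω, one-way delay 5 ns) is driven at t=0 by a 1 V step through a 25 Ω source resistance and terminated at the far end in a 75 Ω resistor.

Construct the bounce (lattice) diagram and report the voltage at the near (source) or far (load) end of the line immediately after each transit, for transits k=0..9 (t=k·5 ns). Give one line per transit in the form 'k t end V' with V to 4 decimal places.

Γ_L=-0.333333, Γ_S=-0.714286; launch V₁=1·150/175=0.857143
k=0 src: V=0.8571
k=1 load: inc=0.857143, refl=0.857143·-0.333333=-0.2857; V=0.000000+0.857143+-0.285714=0.5714
k=2 src: inc=-0.285714, refl=-0.285714·-0.714286=0.2041; V=0.857143+-0.285714+0.204082=0.7755
k=3 load: inc=0.204082, refl=0.204082·-0.333333=-0.0680; V=0.571429+0.204082+-0.068027=0.7075
k=4 src: inc=-0.068027, refl=-0.068027·-0.714286=0.0486; V=0.775510+-0.068027+0.048591=0.7561
k=5 load: inc=0.048591, refl=0.048591·-0.333333=-0.0162; V=0.707483+0.048591+-0.016197=0.7399
k=6 src: inc=-0.016197, refl=-0.016197·-0.714286=0.0116; V=0.756074+-0.016197+0.011569=0.7514
k=7 load: inc=0.011569, refl=0.011569·-0.333333=-0.0039; V=0.739877+0.011569+-0.003856=0.7476
k=8 src: inc=-0.003856, refl=-0.003856·-0.714286=0.0028; V=0.751446+-0.003856+0.002755=0.7503
k=9 load: inc=0.002755, refl=0.002755·-0.333333=-0.0009; V=0.747590+0.002755+-0.000918=0.7494

0 0 source 0.8571
1 5 load 0.5714
2 10 source 0.7755
3 15 load 0.7075
4 20 source 0.7561
5 25 load 0.7399
6 30 source 0.7514
7 35 load 0.7476
8 40 source 0.7503
9 45 load 0.7494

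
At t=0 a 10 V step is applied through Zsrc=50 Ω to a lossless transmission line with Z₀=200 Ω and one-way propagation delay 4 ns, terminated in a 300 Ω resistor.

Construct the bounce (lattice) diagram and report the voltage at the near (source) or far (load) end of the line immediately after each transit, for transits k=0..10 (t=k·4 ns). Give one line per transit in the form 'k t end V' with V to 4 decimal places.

0 0 source 8.0000
1 4 load 9.6000
2 8 source 8.6400
3 12 load 8.4480
4 16 source 8.5632
5 20 load 8.5862
6 24 source 8.5724
7 28 load 8.5697
8 32 source 8.5713
9 36 load 8.5716
10 40 source 8.5714

Γ_L=0.200000, Γ_S=-0.600000; launch V₁=10·200/250=8.000000
k=0 src: V=8.0000
k=1 load: inc=8.000000, refl=8.000000·0.200000=1.6000; V=0.000000+8.000000+1.600000=9.6000
k=2 src: inc=1.600000, refl=1.600000·-0.600000=-0.9600; V=8.000000+1.600000+-0.960000=8.6400
k=3 load: inc=-0.960000, refl=-0.960000·0.200000=-0.1920; V=9.600000+-0.960000+-0.192000=8.4480
k=4 src: inc=-0.192000, refl=-0.192000·-0.600000=0.1152; V=8.640000+-0.192000+0.115200=8.5632
k=5 load: inc=0.115200, refl=0.115200·0.200000=0.0230; V=8.448000+0.115200+0.023040=8.5862
k=6 src: inc=0.023040, refl=0.023040·-0.600000=-0.0138; V=8.563200+0.023040+-0.013824=8.5724
k=7 load: inc=-0.013824, refl=-0.013824·0.200000=-0.0028; V=8.586240+-0.013824+-0.002765=8.5697
k=8 src: inc=-0.002765, refl=-0.002765·-0.600000=0.0017; V=8.572416+-0.002765+0.001659=8.5713
k=9 load: inc=0.001659, refl=0.001659·0.200000=0.0003; V=8.569651+0.001659+0.000332=8.5716
k=10 src: inc=0.000332, refl=0.000332·-0.600000=-0.0002; V=8.571310+0.000332+-0.000199=8.5714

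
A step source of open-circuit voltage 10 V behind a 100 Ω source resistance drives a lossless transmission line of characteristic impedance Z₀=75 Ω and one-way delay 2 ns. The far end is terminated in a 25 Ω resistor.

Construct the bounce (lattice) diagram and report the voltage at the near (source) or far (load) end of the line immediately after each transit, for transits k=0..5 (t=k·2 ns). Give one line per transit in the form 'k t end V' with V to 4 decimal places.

0 0 source 4.2857
1 2 load 2.1429
2 4 source 1.8367
3 6 load 1.9898
4 8 source 2.0117
5 10 load 2.0007

Γ_L=-0.500000, Γ_S=0.142857; launch V₁=10·75/175=4.285714
k=0 src: V=4.2857
k=1 load: inc=4.285714, refl=4.285714·-0.500000=-2.1429; V=0.000000+4.285714+-2.142857=2.1429
k=2 src: inc=-2.142857, refl=-2.142857·0.142857=-0.3061; V=4.285714+-2.142857+-0.306122=1.8367
k=3 load: inc=-0.306122, refl=-0.306122·-0.500000=0.1531; V=2.142857+-0.306122+0.153061=1.9898
k=4 src: inc=0.153061, refl=0.153061·0.142857=0.0219; V=1.836735+0.153061+0.021866=2.0117
k=5 load: inc=0.021866, refl=0.021866·-0.500000=-0.0109; V=1.989796+0.021866+-0.010933=2.0007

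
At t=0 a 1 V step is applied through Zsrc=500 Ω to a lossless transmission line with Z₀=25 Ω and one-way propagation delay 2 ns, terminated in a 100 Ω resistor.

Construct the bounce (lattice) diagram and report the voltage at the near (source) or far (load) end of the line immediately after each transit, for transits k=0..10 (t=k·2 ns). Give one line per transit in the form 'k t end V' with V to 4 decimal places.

0 0 source 0.0476
1 2 load 0.0762
2 4 source 0.1020
3 6 load 0.1176
4 8 source 0.1316
5 10 load 0.1400
6 12 source 0.1476
7 14 load 0.1522
8 16 source 0.1563
9 18 load 0.1588
10 20 source 0.1611

Γ_L=0.600000, Γ_S=0.904762; launch V₁=1·25/525=0.047619
k=0 src: V=0.0476
k=1 load: inc=0.047619, refl=0.047619·0.600000=0.0286; V=0.000000+0.047619+0.028571=0.0762
k=2 src: inc=0.028571, refl=0.028571·0.904762=0.0259; V=0.047619+0.028571+0.025850=0.1020
k=3 load: inc=0.025850, refl=0.025850·0.600000=0.0155; V=0.076190+0.025850+0.015510=0.1176
k=4 src: inc=0.015510, refl=0.015510·0.904762=0.0140; V=0.102041+0.015510+0.014033=0.1316
k=5 load: inc=0.014033, refl=0.014033·0.600000=0.0084; V=0.117551+0.014033+0.008420=0.1400
k=6 src: inc=0.008420, refl=0.008420·0.904762=0.0076; V=0.131584+0.008420+0.007618=0.1476
k=7 load: inc=0.007618, refl=0.007618·0.600000=0.0046; V=0.140004+0.007618+0.004571=0.1522
k=8 src: inc=0.004571, refl=0.004571·0.904762=0.0041; V=0.147622+0.004571+0.004135=0.1563
k=9 load: inc=0.004135, refl=0.004135·0.600000=0.0025; V=0.152193+0.004135+0.002481=0.1588
k=10 src: inc=0.002481, refl=0.002481·0.904762=0.0022; V=0.156328+0.002481+0.002245=0.1611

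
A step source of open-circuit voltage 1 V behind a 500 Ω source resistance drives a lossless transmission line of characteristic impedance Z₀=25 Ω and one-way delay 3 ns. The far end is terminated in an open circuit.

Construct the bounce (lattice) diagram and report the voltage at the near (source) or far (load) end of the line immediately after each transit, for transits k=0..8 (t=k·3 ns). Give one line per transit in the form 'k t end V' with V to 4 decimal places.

0 0 source 0.0476
1 3 load 0.0952
2 6 source 0.1383
3 9 load 0.1814
4 12 source 0.2204
5 15 load 0.2594
6 18 source 0.2946
7 21 load 0.3299
8 24 source 0.3618

Γ_L=1.000000, Γ_S=0.904762; launch V₁=1·25/525=0.047619
k=0 src: V=0.0476
k=1 load: inc=0.047619, refl=0.047619·1.000000=0.0476; V=0.000000+0.047619+0.047619=0.0952
k=2 src: inc=0.047619, refl=0.047619·0.904762=0.0431; V=0.047619+0.047619+0.043084=0.1383
k=3 load: inc=0.043084, refl=0.043084·1.000000=0.0431; V=0.095238+0.043084+0.043084=0.1814
k=4 src: inc=0.043084, refl=0.043084·0.904762=0.0390; V=0.138322+0.043084+0.038981=0.2204
k=5 load: inc=0.038981, refl=0.038981·1.000000=0.0390; V=0.181406+0.038981+0.038981=0.2594
k=6 src: inc=0.038981, refl=0.038981·0.904762=0.0353; V=0.220387+0.038981+0.035268=0.2946
k=7 load: inc=0.035268, refl=0.035268·1.000000=0.0353; V=0.259367+0.035268+0.035268=0.3299
k=8 src: inc=0.035268, refl=0.035268·0.904762=0.0319; V=0.294635+0.035268+0.031909=0.3618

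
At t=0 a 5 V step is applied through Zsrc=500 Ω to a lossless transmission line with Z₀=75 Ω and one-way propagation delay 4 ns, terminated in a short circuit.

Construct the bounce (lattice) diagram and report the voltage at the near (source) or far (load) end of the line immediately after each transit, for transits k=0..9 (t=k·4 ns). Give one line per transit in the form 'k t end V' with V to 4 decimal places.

Γ_L=-1.000000, Γ_S=0.739130; launch V₁=5·75/575=0.652174
k=0 src: V=0.6522
k=1 load: inc=0.652174, refl=0.652174·-1.000000=-0.6522; V=0.000000+0.652174+-0.652174=0.0000
k=2 src: inc=-0.652174, refl=-0.652174·0.739130=-0.4820; V=0.652174+-0.652174+-0.482042=-0.4820
k=3 load: inc=-0.482042, refl=-0.482042·-1.000000=0.4820; V=0.000000+-0.482042+0.482042=0.0000
k=4 src: inc=0.482042, refl=0.482042·0.739130=0.3563; V=-0.482042+0.482042+0.356292=0.3563
k=5 load: inc=0.356292, refl=0.356292·-1.000000=-0.3563; V=0.000000+0.356292+-0.356292=0.0000
k=6 src: inc=-0.356292, refl=-0.356292·0.739130=-0.2633; V=0.356292+-0.356292+-0.263346=-0.2633
k=7 load: inc=-0.263346, refl=-0.263346·-1.000000=0.2633; V=0.000000+-0.263346+0.263346=0.0000
k=8 src: inc=0.263346, refl=0.263346·0.739130=0.1946; V=-0.263346+0.263346+0.194647=0.1946
k=9 load: inc=0.194647, refl=0.194647·-1.000000=-0.1946; V=0.000000+0.194647+-0.194647=0.0000

0 0 source 0.6522
1 4 load 0.0000
2 8 source -0.4820
3 12 load 0.0000
4 16 source 0.3563
5 20 load 0.0000
6 24 source -0.2633
7 28 load 0.0000
8 32 source 0.1946
9 36 load 0.0000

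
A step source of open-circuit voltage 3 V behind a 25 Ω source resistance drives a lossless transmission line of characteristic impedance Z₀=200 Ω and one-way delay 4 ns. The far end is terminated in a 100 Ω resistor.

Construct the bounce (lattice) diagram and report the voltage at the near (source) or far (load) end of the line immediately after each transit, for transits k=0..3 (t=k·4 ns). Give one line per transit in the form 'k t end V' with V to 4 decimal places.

Γ_L=-0.333333, Γ_S=-0.777778; launch V₁=3·200/225=2.666667
k=0 src: V=2.6667
k=1 load: inc=2.666667, refl=2.666667·-0.333333=-0.8889; V=0.000000+2.666667+-0.888889=1.7778
k=2 src: inc=-0.888889, refl=-0.888889·-0.777778=0.6914; V=2.666667+-0.888889+0.691358=2.4691
k=3 load: inc=0.691358, refl=0.691358·-0.333333=-0.2305; V=1.777778+0.691358+-0.230453=2.2387

0 0 source 2.6667
1 4 load 1.7778
2 8 source 2.4691
3 12 load 2.2387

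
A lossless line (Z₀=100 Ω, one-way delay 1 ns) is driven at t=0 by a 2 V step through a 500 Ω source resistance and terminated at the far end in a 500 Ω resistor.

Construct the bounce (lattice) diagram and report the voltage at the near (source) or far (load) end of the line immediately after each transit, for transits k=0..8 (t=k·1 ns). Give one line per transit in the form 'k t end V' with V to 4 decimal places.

0 0 source 0.3333
1 1 load 0.5556
2 2 source 0.7037
3 3 load 0.8025
4 4 source 0.8683
5 5 load 0.9122
6 6 source 0.9415
7 7 load 0.9610
8 8 source 0.9740

Γ_L=0.666667, Γ_S=0.666667; launch V₁=2·100/600=0.333333
k=0 src: V=0.3333
k=1 load: inc=0.333333, refl=0.333333·0.666667=0.2222; V=0.000000+0.333333+0.222222=0.5556
k=2 src: inc=0.222222, refl=0.222222·0.666667=0.1481; V=0.333333+0.222222+0.148148=0.7037
k=3 load: inc=0.148148, refl=0.148148·0.666667=0.0988; V=0.555556+0.148148+0.098765=0.8025
k=4 src: inc=0.098765, refl=0.098765·0.666667=0.0658; V=0.703704+0.098765+0.065844=0.8683
k=5 load: inc=0.065844, refl=0.065844·0.666667=0.0439; V=0.802469+0.065844+0.043896=0.9122
k=6 src: inc=0.043896, refl=0.043896·0.666667=0.0293; V=0.868313+0.043896+0.029264=0.9415
k=7 load: inc=0.029264, refl=0.029264·0.666667=0.0195; V=0.912209+0.029264+0.019509=0.9610
k=8 src: inc=0.019509, refl=0.019509·0.666667=0.0130; V=0.941472+0.019509+0.013006=0.9740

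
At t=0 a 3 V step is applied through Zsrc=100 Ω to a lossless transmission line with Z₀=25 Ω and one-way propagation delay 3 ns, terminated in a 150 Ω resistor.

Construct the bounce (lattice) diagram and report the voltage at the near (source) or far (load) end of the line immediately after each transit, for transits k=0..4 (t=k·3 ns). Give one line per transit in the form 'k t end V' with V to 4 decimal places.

Γ_L=0.714286, Γ_S=0.600000; launch V₁=3·25/125=0.600000
k=0 src: V=0.6000
k=1 load: inc=0.600000, refl=0.600000·0.714286=0.4286; V=0.000000+0.600000+0.428571=1.0286
k=2 src: inc=0.428571, refl=0.428571·0.600000=0.2571; V=0.600000+0.428571+0.257143=1.2857
k=3 load: inc=0.257143, refl=0.257143·0.714286=0.1837; V=1.028571+0.257143+0.183673=1.4694
k=4 src: inc=0.183673, refl=0.183673·0.600000=0.1102; V=1.285714+0.183673+0.110204=1.5796

0 0 source 0.6000
1 3 load 1.0286
2 6 source 1.2857
3 9 load 1.4694
4 12 source 1.5796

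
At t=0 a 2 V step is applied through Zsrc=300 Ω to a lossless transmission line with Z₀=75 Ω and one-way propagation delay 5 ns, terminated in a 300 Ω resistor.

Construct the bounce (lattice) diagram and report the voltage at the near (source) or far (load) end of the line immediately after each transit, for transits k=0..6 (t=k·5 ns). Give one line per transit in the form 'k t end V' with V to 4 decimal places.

Γ_L=0.600000, Γ_S=0.600000; launch V₁=2·75/375=0.400000
k=0 src: V=0.4000
k=1 load: inc=0.400000, refl=0.400000·0.600000=0.2400; V=0.000000+0.400000+0.240000=0.6400
k=2 src: inc=0.240000, refl=0.240000·0.600000=0.1440; V=0.400000+0.240000+0.144000=0.7840
k=3 load: inc=0.144000, refl=0.144000·0.600000=0.0864; V=0.640000+0.144000+0.086400=0.8704
k=4 src: inc=0.086400, refl=0.086400·0.600000=0.0518; V=0.784000+0.086400+0.051840=0.9222
k=5 load: inc=0.051840, refl=0.051840·0.600000=0.0311; V=0.870400+0.051840+0.031104=0.9533
k=6 src: inc=0.031104, refl=0.031104·0.600000=0.0187; V=0.922240+0.031104+0.018662=0.9720

0 0 source 0.4000
1 5 load 0.6400
2 10 source 0.7840
3 15 load 0.8704
4 20 source 0.9222
5 25 load 0.9533
6 30 source 0.9720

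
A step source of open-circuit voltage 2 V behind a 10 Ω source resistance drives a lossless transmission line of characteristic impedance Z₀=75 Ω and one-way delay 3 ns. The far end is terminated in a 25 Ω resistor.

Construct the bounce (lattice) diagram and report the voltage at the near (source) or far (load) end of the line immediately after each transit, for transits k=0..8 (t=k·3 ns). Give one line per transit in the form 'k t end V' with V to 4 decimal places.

Γ_L=-0.500000, Γ_S=-0.764706; launch V₁=2·75/85=1.764706
k=0 src: V=1.7647
k=1 load: inc=1.764706, refl=1.764706·-0.500000=-0.8824; V=0.000000+1.764706+-0.882353=0.8824
k=2 src: inc=-0.882353, refl=-0.882353·-0.764706=0.6747; V=1.764706+-0.882353+0.674740=1.5571
k=3 load: inc=0.674740, refl=0.674740·-0.500000=-0.3374; V=0.882353+0.674740+-0.337370=1.2197
k=4 src: inc=-0.337370, refl=-0.337370·-0.764706=0.2580; V=1.557093+-0.337370+0.257989=1.4777
k=5 load: inc=0.257989, refl=0.257989·-0.500000=-0.1290; V=1.219723+0.257989+-0.128995=1.3487
k=6 src: inc=-0.128995, refl=-0.128995·-0.764706=0.0986; V=1.477712+-0.128995+0.098643=1.4474
k=7 load: inc=0.098643, refl=0.098643·-0.500000=-0.0493; V=1.348718+0.098643+-0.049321=1.3980
k=8 src: inc=-0.049321, refl=-0.049321·-0.764706=0.0377; V=1.447361+-0.049321+0.037716=1.4358

0 0 source 1.7647
1 3 load 0.8824
2 6 source 1.5571
3 9 load 1.2197
4 12 source 1.4777
5 15 load 1.3487
6 18 source 1.4474
7 21 load 1.3980
8 24 source 1.4358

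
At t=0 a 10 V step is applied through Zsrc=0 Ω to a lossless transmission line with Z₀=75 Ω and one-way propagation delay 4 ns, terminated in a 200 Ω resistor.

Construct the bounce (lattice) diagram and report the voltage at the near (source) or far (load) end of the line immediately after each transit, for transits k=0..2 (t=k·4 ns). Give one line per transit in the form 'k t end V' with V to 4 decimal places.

0 0 source 10.0000
1 4 load 14.5455
2 8 source 10.0000

Γ_L=0.454545, Γ_S=-1.000000; launch V₁=10·75/75=10.000000
k=0 src: V=10.0000
k=1 load: inc=10.000000, refl=10.000000·0.454545=4.5455; V=0.000000+10.000000+4.545455=14.5455
k=2 src: inc=4.545455, refl=4.545455·-1.000000=-4.5455; V=10.000000+4.545455+-4.545455=10.0000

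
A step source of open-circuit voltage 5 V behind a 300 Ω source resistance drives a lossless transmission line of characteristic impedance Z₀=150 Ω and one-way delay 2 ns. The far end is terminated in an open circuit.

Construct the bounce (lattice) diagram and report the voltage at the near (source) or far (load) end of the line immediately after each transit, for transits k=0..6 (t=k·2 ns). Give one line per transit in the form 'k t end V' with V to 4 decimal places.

Γ_L=1.000000, Γ_S=0.333333; launch V₁=5·150/450=1.666667
k=0 src: V=1.6667
k=1 load: inc=1.666667, refl=1.666667·1.000000=1.6667; V=0.000000+1.666667+1.666667=3.3333
k=2 src: inc=1.666667, refl=1.666667·0.333333=0.5556; V=1.666667+1.666667+0.555556=3.8889
k=3 load: inc=0.555556, refl=0.555556·1.000000=0.5556; V=3.333333+0.555556+0.555556=4.4444
k=4 src: inc=0.555556, refl=0.555556·0.333333=0.1852; V=3.888889+0.555556+0.185185=4.6296
k=5 load: inc=0.185185, refl=0.185185·1.000000=0.1852; V=4.444444+0.185185+0.185185=4.8148
k=6 src: inc=0.185185, refl=0.185185·0.333333=0.0617; V=4.629630+0.185185+0.061728=4.8765

0 0 source 1.6667
1 2 load 3.3333
2 4 source 3.8889
3 6 load 4.4444
4 8 source 4.6296
5 10 load 4.8148
6 12 source 4.8765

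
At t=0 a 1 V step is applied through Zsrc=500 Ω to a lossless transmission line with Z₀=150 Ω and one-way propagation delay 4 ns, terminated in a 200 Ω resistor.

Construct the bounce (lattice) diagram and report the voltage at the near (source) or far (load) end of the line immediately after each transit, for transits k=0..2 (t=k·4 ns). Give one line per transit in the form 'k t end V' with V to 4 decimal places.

0 0 source 0.2308
1 4 load 0.2637
2 8 source 0.2815

Γ_L=0.142857, Γ_S=0.538462; launch V₁=1·150/650=0.230769
k=0 src: V=0.2308
k=1 load: inc=0.230769, refl=0.230769·0.142857=0.0330; V=0.000000+0.230769+0.032967=0.2637
k=2 src: inc=0.032967, refl=0.032967·0.538462=0.0178; V=0.230769+0.032967+0.017751=0.2815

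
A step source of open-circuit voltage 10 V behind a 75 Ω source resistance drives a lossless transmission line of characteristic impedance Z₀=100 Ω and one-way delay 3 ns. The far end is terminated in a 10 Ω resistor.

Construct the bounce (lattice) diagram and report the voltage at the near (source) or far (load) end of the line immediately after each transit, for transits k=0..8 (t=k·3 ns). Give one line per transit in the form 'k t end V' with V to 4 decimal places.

0 0 source 5.7143
1 3 load 1.0390
2 6 source 1.7069
3 9 load 1.1604
4 12 source 1.2385
5 15 load 1.1746
6 18 source 1.1837
7 21 load 1.1763
8 24 source 1.1773

Γ_L=-0.818182, Γ_S=-0.142857; launch V₁=10·100/175=5.714286
k=0 src: V=5.7143
k=1 load: inc=5.714286, refl=5.714286·-0.818182=-4.6753; V=0.000000+5.714286+-4.675325=1.0390
k=2 src: inc=-4.675325, refl=-4.675325·-0.142857=0.6679; V=5.714286+-4.675325+0.667904=1.7069
k=3 load: inc=0.667904, refl=0.667904·-0.818182=-0.5465; V=1.038961+0.667904+-0.546467=1.1604
k=4 src: inc=-0.546467, refl=-0.546467·-0.142857=0.0781; V=1.706865+-0.546467+0.078067=1.2385
k=5 load: inc=0.078067, refl=0.078067·-0.818182=-0.0639; V=1.160398+0.078067+-0.063873=1.1746
k=6 src: inc=-0.063873, refl=-0.063873·-0.142857=0.0091; V=1.238465+-0.063873+0.009125=1.1837
k=7 load: inc=0.009125, refl=0.009125·-0.818182=-0.0075; V=1.174592+0.009125+-0.007466=1.1763
k=8 src: inc=-0.007466, refl=-0.007466·-0.142857=0.0011; V=1.183717+-0.007466+0.001067=1.1773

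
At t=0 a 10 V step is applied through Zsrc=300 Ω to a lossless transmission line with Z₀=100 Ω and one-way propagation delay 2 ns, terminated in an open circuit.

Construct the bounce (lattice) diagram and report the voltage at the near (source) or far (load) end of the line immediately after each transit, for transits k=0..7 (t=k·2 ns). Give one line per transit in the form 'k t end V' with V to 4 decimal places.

0 0 source 2.5000
1 2 load 5.0000
2 4 source 6.2500
3 6 load 7.5000
4 8 source 8.1250
5 10 load 8.7500
6 12 source 9.0625
7 14 load 9.3750

Γ_L=1.000000, Γ_S=0.500000; launch V₁=10·100/400=2.500000
k=0 src: V=2.5000
k=1 load: inc=2.500000, refl=2.500000·1.000000=2.5000; V=0.000000+2.500000+2.500000=5.0000
k=2 src: inc=2.500000, refl=2.500000·0.500000=1.2500; V=2.500000+2.500000+1.250000=6.2500
k=3 load: inc=1.250000, refl=1.250000·1.000000=1.2500; V=5.000000+1.250000+1.250000=7.5000
k=4 src: inc=1.250000, refl=1.250000·0.500000=0.6250; V=6.250000+1.250000+0.625000=8.1250
k=5 load: inc=0.625000, refl=0.625000·1.000000=0.6250; V=7.500000+0.625000+0.625000=8.7500
k=6 src: inc=0.625000, refl=0.625000·0.500000=0.3125; V=8.125000+0.625000+0.312500=9.0625
k=7 load: inc=0.312500, refl=0.312500·1.000000=0.3125; V=8.750000+0.312500+0.312500=9.3750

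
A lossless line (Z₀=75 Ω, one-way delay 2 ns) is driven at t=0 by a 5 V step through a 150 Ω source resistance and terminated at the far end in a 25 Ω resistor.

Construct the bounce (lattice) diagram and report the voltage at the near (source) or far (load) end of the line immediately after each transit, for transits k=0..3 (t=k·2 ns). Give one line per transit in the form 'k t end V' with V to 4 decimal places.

Γ_L=-0.500000, Γ_S=0.333333; launch V₁=5·75/225=1.666667
k=0 src: V=1.6667
k=1 load: inc=1.666667, refl=1.666667·-0.500000=-0.8333; V=0.000000+1.666667+-0.833333=0.8333
k=2 src: inc=-0.833333, refl=-0.833333·0.333333=-0.2778; V=1.666667+-0.833333+-0.277778=0.5556
k=3 load: inc=-0.277778, refl=-0.277778·-0.500000=0.1389; V=0.833333+-0.277778+0.138889=0.6944

0 0 source 1.6667
1 2 load 0.8333
2 4 source 0.5556
3 6 load 0.6944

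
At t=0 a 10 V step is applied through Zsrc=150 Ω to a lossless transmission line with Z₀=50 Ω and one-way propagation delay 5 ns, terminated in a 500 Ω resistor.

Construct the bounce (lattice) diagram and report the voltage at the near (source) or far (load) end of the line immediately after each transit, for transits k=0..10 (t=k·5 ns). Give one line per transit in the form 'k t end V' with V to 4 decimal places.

Γ_L=0.818182, Γ_S=0.500000; launch V₁=10·50/200=2.500000
k=0 src: V=2.5000
k=1 load: inc=2.500000, refl=2.500000·0.818182=2.0455; V=0.000000+2.500000+2.045455=4.5455
k=2 src: inc=2.045455, refl=2.045455·0.500000=1.0227; V=2.500000+2.045455+1.022727=5.5682
k=3 load: inc=1.022727, refl=1.022727·0.818182=0.8368; V=4.545455+1.022727+0.836777=6.4050
k=4 src: inc=0.836777, refl=0.836777·0.500000=0.4184; V=5.568182+0.836777+0.418388=6.8233
k=5 load: inc=0.418388, refl=0.418388·0.818182=0.3423; V=6.404959+0.418388+0.342318=7.1657
k=6 src: inc=0.342318, refl=0.342318·0.500000=0.1712; V=6.823347+0.342318+0.171159=7.3368
k=7 load: inc=0.171159, refl=0.171159·0.818182=0.1400; V=7.165665+0.171159+0.140039=7.4769
k=8 src: inc=0.140039, refl=0.140039·0.500000=0.0700; V=7.336824+0.140039+0.070020=7.5469
k=9 load: inc=0.070020, refl=0.070020·0.818182=0.0573; V=7.476863+0.070020+0.057289=7.6042
k=10 src: inc=0.057289, refl=0.057289·0.500000=0.0286; V=7.546882+0.057289+0.028644=7.6328

0 0 source 2.5000
1 5 load 4.5455
2 10 source 5.5682
3 15 load 6.4050
4 20 source 6.8233
5 25 load 7.1657
6 30 source 7.3368
7 35 load 7.4769
8 40 source 7.5469
9 45 load 7.6042
10 50 source 7.6328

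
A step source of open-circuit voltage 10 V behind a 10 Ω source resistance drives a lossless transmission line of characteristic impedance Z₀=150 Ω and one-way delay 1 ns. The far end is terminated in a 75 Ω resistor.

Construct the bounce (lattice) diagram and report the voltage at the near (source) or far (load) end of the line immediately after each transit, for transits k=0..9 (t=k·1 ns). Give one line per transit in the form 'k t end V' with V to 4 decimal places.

0 0 source 9.3750
1 1 load 6.2500
2 2 source 8.9844
3 3 load 8.0729
4 4 source 8.8704
5 5 load 8.6046
6 6 source 8.8372
7 7 load 8.7597
8 8 source 8.8275
9 9 load 8.8049

Γ_L=-0.333333, Γ_S=-0.875000; launch V₁=10·150/160=9.375000
k=0 src: V=9.3750
k=1 load: inc=9.375000, refl=9.375000·-0.333333=-3.1250; V=0.000000+9.375000+-3.125000=6.2500
k=2 src: inc=-3.125000, refl=-3.125000·-0.875000=2.7344; V=9.375000+-3.125000+2.734375=8.9844
k=3 load: inc=2.734375, refl=2.734375·-0.333333=-0.9115; V=6.250000+2.734375+-0.911458=8.0729
k=4 src: inc=-0.911458, refl=-0.911458·-0.875000=0.7975; V=8.984375+-0.911458+0.797526=8.8704
k=5 load: inc=0.797526, refl=0.797526·-0.333333=-0.2658; V=8.072917+0.797526+-0.265842=8.6046
k=6 src: inc=-0.265842, refl=-0.265842·-0.875000=0.2326; V=8.870443+-0.265842+0.232612=8.8372
k=7 load: inc=0.232612, refl=0.232612·-0.333333=-0.0775; V=8.604601+0.232612+-0.077537=8.7597
k=8 src: inc=-0.077537, refl=-0.077537·-0.875000=0.0678; V=8.837212+-0.077537+0.067845=8.8275
k=9 load: inc=0.067845, refl=0.067845·-0.333333=-0.0226; V=8.759675+0.067845+-0.022615=8.8049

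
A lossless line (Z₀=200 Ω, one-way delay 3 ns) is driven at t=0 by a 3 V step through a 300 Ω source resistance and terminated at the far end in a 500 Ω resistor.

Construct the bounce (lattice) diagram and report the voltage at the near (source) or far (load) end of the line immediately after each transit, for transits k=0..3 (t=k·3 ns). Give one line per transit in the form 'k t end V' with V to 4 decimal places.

Γ_L=0.428571, Γ_S=0.200000; launch V₁=3·200/500=1.200000
k=0 src: V=1.2000
k=1 load: inc=1.200000, refl=1.200000·0.428571=0.5143; V=0.000000+1.200000+0.514286=1.7143
k=2 src: inc=0.514286, refl=0.514286·0.200000=0.1029; V=1.200000+0.514286+0.102857=1.8171
k=3 load: inc=0.102857, refl=0.102857·0.428571=0.0441; V=1.714286+0.102857+0.044082=1.8612

0 0 source 1.2000
1 3 load 1.7143
2 6 source 1.8171
3 9 load 1.8612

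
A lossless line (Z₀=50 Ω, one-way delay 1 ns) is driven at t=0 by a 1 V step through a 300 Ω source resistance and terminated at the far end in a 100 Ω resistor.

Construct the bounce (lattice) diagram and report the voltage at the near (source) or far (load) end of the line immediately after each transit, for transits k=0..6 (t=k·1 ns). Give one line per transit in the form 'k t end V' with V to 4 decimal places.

Γ_L=0.333333, Γ_S=0.714286; launch V₁=1·50/350=0.142857
k=0 src: V=0.1429
k=1 load: inc=0.142857, refl=0.142857·0.333333=0.0476; V=0.000000+0.142857+0.047619=0.1905
k=2 src: inc=0.047619, refl=0.047619·0.714286=0.0340; V=0.142857+0.047619+0.034014=0.2245
k=3 load: inc=0.034014, refl=0.034014·0.333333=0.0113; V=0.190476+0.034014+0.011338=0.2358
k=4 src: inc=0.011338, refl=0.011338·0.714286=0.0081; V=0.224490+0.011338+0.008098=0.2439
k=5 load: inc=0.008098, refl=0.008098·0.333333=0.0027; V=0.235828+0.008098+0.002699=0.2466
k=6 src: inc=0.002699, refl=0.002699·0.714286=0.0019; V=0.243926+0.002699+0.001928=0.2486

0 0 source 0.1429
1 1 load 0.1905
2 2 source 0.2245
3 3 load 0.2358
4 4 source 0.2439
5 5 load 0.2466
6 6 source 0.2486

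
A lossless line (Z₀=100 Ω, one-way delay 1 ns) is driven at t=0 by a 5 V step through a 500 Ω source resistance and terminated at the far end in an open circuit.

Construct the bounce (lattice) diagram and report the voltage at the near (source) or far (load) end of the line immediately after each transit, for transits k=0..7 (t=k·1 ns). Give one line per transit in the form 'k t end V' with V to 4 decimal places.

Γ_L=1.000000, Γ_S=0.666667; launch V₁=5·100/600=0.833333
k=0 src: V=0.8333
k=1 load: inc=0.833333, refl=0.833333·1.000000=0.8333; V=0.000000+0.833333+0.833333=1.6667
k=2 src: inc=0.833333, refl=0.833333·0.666667=0.5556; V=0.833333+0.833333+0.555556=2.2222
k=3 load: inc=0.555556, refl=0.555556·1.000000=0.5556; V=1.666667+0.555556+0.555556=2.7778
k=4 src: inc=0.555556, refl=0.555556·0.666667=0.3704; V=2.222222+0.555556+0.370370=3.1481
k=5 load: inc=0.370370, refl=0.370370·1.000000=0.3704; V=2.777778+0.370370+0.370370=3.5185
k=6 src: inc=0.370370, refl=0.370370·0.666667=0.2469; V=3.148148+0.370370+0.246914=3.7654
k=7 load: inc=0.246914, refl=0.246914·1.000000=0.2469; V=3.518519+0.246914+0.246914=4.0123

0 0 source 0.8333
1 1 load 1.6667
2 2 source 2.2222
3 3 load 2.7778
4 4 source 3.1481
5 5 load 3.5185
6 6 source 3.7654
7 7 load 4.0123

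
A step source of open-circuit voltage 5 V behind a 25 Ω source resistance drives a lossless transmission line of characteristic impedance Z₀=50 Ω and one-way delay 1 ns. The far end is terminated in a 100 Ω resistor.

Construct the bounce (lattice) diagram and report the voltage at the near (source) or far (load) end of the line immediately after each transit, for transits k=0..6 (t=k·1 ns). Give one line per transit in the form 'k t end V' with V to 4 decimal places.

0 0 source 3.3333
1 1 load 4.4444
2 2 source 4.0741
3 3 load 3.9506
4 4 source 3.9918
5 5 load 4.0055
6 6 source 4.0009

Γ_L=0.333333, Γ_S=-0.333333; launch V₁=5·50/75=3.333333
k=0 src: V=3.3333
k=1 load: inc=3.333333, refl=3.333333·0.333333=1.1111; V=0.000000+3.333333+1.111111=4.4444
k=2 src: inc=1.111111, refl=1.111111·-0.333333=-0.3704; V=3.333333+1.111111+-0.370370=4.0741
k=3 load: inc=-0.370370, refl=-0.370370·0.333333=-0.1235; V=4.444444+-0.370370+-0.123457=3.9506
k=4 src: inc=-0.123457, refl=-0.123457·-0.333333=0.0412; V=4.074074+-0.123457+0.041152=3.9918
k=5 load: inc=0.041152, refl=0.041152·0.333333=0.0137; V=3.950617+0.041152+0.013717=4.0055
k=6 src: inc=0.013717, refl=0.013717·-0.333333=-0.0046; V=3.991770+0.013717+-0.004572=4.0009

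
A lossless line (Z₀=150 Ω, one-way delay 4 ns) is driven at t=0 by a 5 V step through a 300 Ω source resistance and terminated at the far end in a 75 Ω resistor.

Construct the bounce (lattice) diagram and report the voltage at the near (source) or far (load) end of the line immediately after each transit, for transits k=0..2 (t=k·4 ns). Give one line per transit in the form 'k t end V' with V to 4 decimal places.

0 0 source 1.6667
1 4 load 1.1111
2 8 source 0.9259

Γ_L=-0.333333, Γ_S=0.333333; launch V₁=5·150/450=1.666667
k=0 src: V=1.6667
k=1 load: inc=1.666667, refl=1.666667·-0.333333=-0.5556; V=0.000000+1.666667+-0.555556=1.1111
k=2 src: inc=-0.555556, refl=-0.555556·0.333333=-0.1852; V=1.666667+-0.555556+-0.185185=0.9259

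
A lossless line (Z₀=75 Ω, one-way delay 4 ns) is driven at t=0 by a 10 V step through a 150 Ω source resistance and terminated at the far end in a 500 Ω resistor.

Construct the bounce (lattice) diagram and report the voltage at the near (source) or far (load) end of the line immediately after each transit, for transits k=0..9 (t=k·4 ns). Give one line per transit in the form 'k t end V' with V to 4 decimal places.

Γ_L=0.739130, Γ_S=0.333333; launch V₁=10·75/225=3.333333
k=0 src: V=3.3333
k=1 load: inc=3.333333, refl=3.333333·0.739130=2.4638; V=0.000000+3.333333+2.463768=5.7971
k=2 src: inc=2.463768, refl=2.463768·0.333333=0.8213; V=3.333333+2.463768+0.821256=6.6184
k=3 load: inc=0.821256, refl=0.821256·0.739130=0.6070; V=5.797101+0.821256+0.607015=7.2254
k=4 src: inc=0.607015, refl=0.607015·0.333333=0.2023; V=6.618357+0.607015+0.202338=7.4277
k=5 load: inc=0.202338, refl=0.202338·0.739130=0.1496; V=7.225373+0.202338+0.149555=7.5773
k=6 src: inc=0.149555, refl=0.149555·0.333333=0.0499; V=7.427711+0.149555+0.049852=7.6271
k=7 load: inc=0.049852, refl=0.049852·0.739130=0.0368; V=7.577266+0.049852+0.036847=7.6640
k=8 src: inc=0.036847, refl=0.036847·0.333333=0.0123; V=7.627117+0.036847+0.012282=7.6762
k=9 load: inc=0.012282, refl=0.012282·0.739130=0.0091; V=7.663964+0.012282+0.009078=7.6853

0 0 source 3.3333
1 4 load 5.7971
2 8 source 6.6184
3 12 load 7.2254
4 16 source 7.4277
5 20 load 7.5773
6 24 source 7.6271
7 28 load 7.6640
8 32 source 7.6762
9 36 load 7.6853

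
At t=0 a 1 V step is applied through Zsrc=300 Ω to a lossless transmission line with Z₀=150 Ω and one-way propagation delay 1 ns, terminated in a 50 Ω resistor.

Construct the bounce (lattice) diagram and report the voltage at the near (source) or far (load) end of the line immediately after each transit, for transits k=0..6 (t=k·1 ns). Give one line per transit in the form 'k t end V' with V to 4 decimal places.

Γ_L=-0.500000, Γ_S=0.333333; launch V₁=1·150/450=0.333333
k=0 src: V=0.3333
k=1 load: inc=0.333333, refl=0.333333·-0.500000=-0.1667; V=0.000000+0.333333+-0.166667=0.1667
k=2 src: inc=-0.166667, refl=-0.166667·0.333333=-0.0556; V=0.333333+-0.166667+-0.055556=0.1111
k=3 load: inc=-0.055556, refl=-0.055556·-0.500000=0.0278; V=0.166667+-0.055556+0.027778=0.1389
k=4 src: inc=0.027778, refl=0.027778·0.333333=0.0093; V=0.111111+0.027778+0.009259=0.1481
k=5 load: inc=0.009259, refl=0.009259·-0.500000=-0.0046; V=0.138889+0.009259+-0.004630=0.1435
k=6 src: inc=-0.004630, refl=-0.004630·0.333333=-0.0015; V=0.148148+-0.004630+-0.001543=0.1420

0 0 source 0.3333
1 1 load 0.1667
2 2 source 0.1111
3 3 load 0.1389
4 4 source 0.1481
5 5 load 0.1435
6 6 source 0.1420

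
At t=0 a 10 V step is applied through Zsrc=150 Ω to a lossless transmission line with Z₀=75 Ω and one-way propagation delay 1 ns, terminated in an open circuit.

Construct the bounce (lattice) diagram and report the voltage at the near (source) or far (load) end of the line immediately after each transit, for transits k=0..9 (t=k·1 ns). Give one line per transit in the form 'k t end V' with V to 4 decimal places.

0 0 source 3.3333
1 1 load 6.6667
2 2 source 7.7778
3 3 load 8.8889
4 4 source 9.2593
5 5 load 9.6296
6 6 source 9.7531
7 7 load 9.8765
8 8 source 9.9177
9 9 load 9.9588

Γ_L=1.000000, Γ_S=0.333333; launch V₁=10·75/225=3.333333
k=0 src: V=3.3333
k=1 load: inc=3.333333, refl=3.333333·1.000000=3.3333; V=0.000000+3.333333+3.333333=6.6667
k=2 src: inc=3.333333, refl=3.333333·0.333333=1.1111; V=3.333333+3.333333+1.111111=7.7778
k=3 load: inc=1.111111, refl=1.111111·1.000000=1.1111; V=6.666667+1.111111+1.111111=8.8889
k=4 src: inc=1.111111, refl=1.111111·0.333333=0.3704; V=7.777778+1.111111+0.370370=9.2593
k=5 load: inc=0.370370, refl=0.370370·1.000000=0.3704; V=8.888889+0.370370+0.370370=9.6296
k=6 src: inc=0.370370, refl=0.370370·0.333333=0.1235; V=9.259259+0.370370+0.123457=9.7531
k=7 load: inc=0.123457, refl=0.123457·1.000000=0.1235; V=9.629630+0.123457+0.123457=9.8765
k=8 src: inc=0.123457, refl=0.123457·0.333333=0.0412; V=9.753086+0.123457+0.041152=9.9177
k=9 load: inc=0.041152, refl=0.041152·1.000000=0.0412; V=9.876543+0.041152+0.041152=9.9588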